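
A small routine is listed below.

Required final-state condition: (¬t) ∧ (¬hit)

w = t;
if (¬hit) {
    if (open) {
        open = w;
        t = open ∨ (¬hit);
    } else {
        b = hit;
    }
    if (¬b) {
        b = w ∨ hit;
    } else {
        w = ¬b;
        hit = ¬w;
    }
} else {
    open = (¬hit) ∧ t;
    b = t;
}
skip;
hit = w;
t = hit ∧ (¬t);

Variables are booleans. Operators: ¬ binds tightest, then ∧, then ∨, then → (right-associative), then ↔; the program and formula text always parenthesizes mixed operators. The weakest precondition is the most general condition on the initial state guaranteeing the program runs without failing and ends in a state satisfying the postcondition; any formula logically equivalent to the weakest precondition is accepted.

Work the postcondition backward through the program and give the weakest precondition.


Working backward. After the program, (¬t) ∧ (¬hit) must hold.
Before t := hit ∧ (¬t): (¬(hit ∧ (¬t))) ∧ (¬hit)
Before hit := w: (¬(w ∧ (¬t))) ∧ (¬w)
Before skip: (¬(w ∧ (¬t))) ∧ (¬w)
Then branch requires (open → (((¬b) → ((¬(w ∧ (¬(w ∨ (¬hit))))) ∧ (¬w))) ∧ (b → ((¬((¬b) ∧ (¬(w ∨ (¬hit))))) ∧ b)))) ∧ ((¬open) → (((¬hit) → ((¬(w ∧ (¬t))) ∧ (¬w))) ∧ (hit → ((¬((¬hit) ∧ (¬t))) ∧ hit)))); else branch requires (¬(w ∧ (¬t))) ∧ (¬w).
Before the if: ((¬hit) → ((open → (((¬b) → ((¬(w ∧ (¬(w ∨ (¬hit))))) ∧ (¬w))) ∧ (b → ((¬((¬b) ∧ (¬(w ∨ (¬hit))))) ∧ b)))) ∧ ((¬open) → (((¬hit) → ((¬(w ∧ (¬t))) ∧ (¬w))) ∧ (hit → ((¬((¬hit) ∧ (¬t))) ∧ hit)))))) ∧ (hit → ((¬(w ∧ (¬t))) ∧ (¬w)))
Before w := t: ((¬hit) → ((open → (((¬b) → ((¬(t ∧ (¬(t ∨ (¬hit))))) ∧ (¬t))) ∧ (b → ((¬((¬b) ∧ (¬(t ∨ (¬hit))))) ∧ b)))) ∧ ((¬open) → (((¬hit) → (¬t)) ∧ (hit → ((¬((¬hit) ∧ (¬t))) ∧ hit)))))) ∧ (hit → (¬t))
Answer: WP = ((¬hit) → ((open → (((¬b) → ((¬(t ∧ (¬(t ∨ (¬hit))))) ∧ (¬t))) ∧ (b → ((¬((¬b) ∧ (¬(t ∨ (¬hit))))) ∧ b)))) ∧ ((¬open) → (((¬hit) → (¬t)) ∧ (hit → ((¬((¬hit) ∧ (¬t))) ∧ hit)))))) ∧ (hit → (¬t))


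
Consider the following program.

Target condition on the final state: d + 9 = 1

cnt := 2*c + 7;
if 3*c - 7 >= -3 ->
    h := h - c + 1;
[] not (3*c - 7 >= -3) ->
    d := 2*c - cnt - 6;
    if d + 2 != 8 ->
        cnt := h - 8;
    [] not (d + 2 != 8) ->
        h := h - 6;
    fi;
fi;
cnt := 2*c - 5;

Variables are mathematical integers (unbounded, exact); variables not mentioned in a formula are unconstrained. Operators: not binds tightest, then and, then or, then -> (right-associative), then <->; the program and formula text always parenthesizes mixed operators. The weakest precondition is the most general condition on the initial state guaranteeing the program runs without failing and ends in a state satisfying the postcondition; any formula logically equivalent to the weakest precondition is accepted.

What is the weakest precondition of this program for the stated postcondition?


Working backward. After the program, the postcondition d + 9 = 1 must hold; in canonical form it is d = -8.
Before cnt := 2*c - 5: d = -8
Then branch requires d = -8; else branch requires (2*c != cnt + 12 -> 2*c = cnt - 2) and ((not (2*c != cnt + 12)) -> 2*c = cnt - 2).
Before the if: (3*c >= 4 -> d = -8) and ((not (3*c >= 4)) -> ((2*c != cnt + 12 -> 2*c = cnt - 2) and ((not (2*c != cnt + 12)) -> 2*c = cnt - 2)))
Before cnt := 2*c + 7: (3*c >= 4 -> d = -8) and 3*c >= 4
Answer: WP = (3*c >= 4 -> d = -8) and 3*c >= 4


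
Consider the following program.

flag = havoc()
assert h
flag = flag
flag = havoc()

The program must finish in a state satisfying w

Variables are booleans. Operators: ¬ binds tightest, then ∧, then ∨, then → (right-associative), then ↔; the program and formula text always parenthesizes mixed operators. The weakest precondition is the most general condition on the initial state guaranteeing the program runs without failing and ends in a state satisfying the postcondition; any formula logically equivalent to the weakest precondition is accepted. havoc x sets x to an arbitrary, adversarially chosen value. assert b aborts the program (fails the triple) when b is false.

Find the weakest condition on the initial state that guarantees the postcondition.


Working backward. After the program, w must hold.
Before havoc flag: w
Before flag := flag: w
Before assert h: h ∧ w
Before havoc flag: h ∧ w
Answer: WP = h ∧ w


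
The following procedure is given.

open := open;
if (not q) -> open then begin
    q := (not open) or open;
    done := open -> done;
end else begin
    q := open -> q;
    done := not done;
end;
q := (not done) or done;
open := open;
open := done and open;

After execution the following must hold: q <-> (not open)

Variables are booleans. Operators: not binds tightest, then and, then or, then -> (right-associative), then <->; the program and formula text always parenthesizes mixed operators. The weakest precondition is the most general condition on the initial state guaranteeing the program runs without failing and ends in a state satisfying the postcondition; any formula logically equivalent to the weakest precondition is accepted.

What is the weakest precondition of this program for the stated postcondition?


Working backward. After the program, q <-> (not open) must hold.
Before open := done and open: q <-> (not (done and open))
Before open := open: q <-> (not (done and open))
Before q := (not done) or done: not (done and open)
Then branch requires not ((open -> done) and open); else branch requires not ((not done) and open).
Before the if: (((not q) -> open) -> (not ((open -> done) and open))) and ((not ((not q) -> open)) -> (not ((not done) and open)))
Before open := open: (((not q) -> open) -> (not ((open -> done) and open))) and ((not ((not q) -> open)) -> (not ((not done) and open)))
Answer: WP = (((not q) -> open) -> (not ((open -> done) and open))) and ((not ((not q) -> open)) -> (not ((not done) and open)))


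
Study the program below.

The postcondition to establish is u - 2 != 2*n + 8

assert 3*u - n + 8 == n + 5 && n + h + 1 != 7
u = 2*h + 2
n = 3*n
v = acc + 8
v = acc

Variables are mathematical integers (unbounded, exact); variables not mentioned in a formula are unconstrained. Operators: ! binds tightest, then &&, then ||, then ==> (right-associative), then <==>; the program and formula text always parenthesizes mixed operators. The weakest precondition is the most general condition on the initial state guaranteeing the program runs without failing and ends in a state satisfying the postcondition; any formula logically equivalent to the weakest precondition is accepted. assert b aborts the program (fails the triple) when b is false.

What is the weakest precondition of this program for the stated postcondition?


Working backward. After the program, the postcondition u - 2 != 2*n + 8 must hold; in canonical form it is u != 2*n + 10.
Before v := acc: u != 2*n + 10
Before v := acc + 8: u != 2*n + 10
Before n := 3*n: u != 6*n + 10
Before u := 2*h + 2: 2*h != 6*n + 8
Before assert 3*u - n + 8 == n + 5 && n + h + 1 != 7: 3*u == 2*n - 3 && h + n != 6 && 2*h != 6*n + 8
Answer: WP = 3*u == 2*n - 3 && h + n != 6 && 2*h != 6*n + 8


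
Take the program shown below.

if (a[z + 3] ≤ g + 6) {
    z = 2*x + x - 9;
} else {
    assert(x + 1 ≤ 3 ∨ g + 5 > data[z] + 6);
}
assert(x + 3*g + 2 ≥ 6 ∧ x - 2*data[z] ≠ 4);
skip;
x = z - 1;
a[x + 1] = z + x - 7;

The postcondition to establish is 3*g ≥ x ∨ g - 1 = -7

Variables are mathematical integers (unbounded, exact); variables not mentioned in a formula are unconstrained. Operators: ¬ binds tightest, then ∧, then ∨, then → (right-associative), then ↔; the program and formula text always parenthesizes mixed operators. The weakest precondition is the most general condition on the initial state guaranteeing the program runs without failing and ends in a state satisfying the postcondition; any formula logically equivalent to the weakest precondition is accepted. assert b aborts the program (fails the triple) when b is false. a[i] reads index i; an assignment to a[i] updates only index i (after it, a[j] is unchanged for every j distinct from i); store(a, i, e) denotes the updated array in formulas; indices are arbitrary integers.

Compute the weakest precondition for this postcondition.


Working backward. After the program, the postcondition 3*g ≥ x ∨ g - 1 = -7 must hold; in canonical form it is 3*g ≥ x ∨ g = -6.
Before a[x + 1] := z + x - 7: 3*g ≥ x ∨ g = -6
Before x := z - 1: 3*g ≥ z - 1 ∨ g = -6
Before skip: 3*g ≥ z - 1 ∨ g = -6
Before assert x + 3*g + 2 ≥ 6 ∧ x - 2*data[z] ≠ 4: 3*g + x ≥ 4 ∧ x ≠ 2*data[z] + 4 ∧ (3*g ≥ z - 1 ∨ g = -6)
Then branch requires 3*g + x ≥ 4 ∧ x ≠ 2*data[3*x - 9] + 4 ∧ (3*g ≥ 3*x - 10 ∨ g = -6); else branch requires (x ≤ 2 ∨ g > data[z] + 1) ∧ 3*g + x ≥ 4 ∧ x ≠ 2*data[z] + 4 ∧ (3*g ≥ z - 1 ∨ g = -6).
Before the if: (a[z + 3] ≤ g + 6 → (3*g + x ≥ 4 ∧ x ≠ 2*data[3*x - 9] + 4 ∧ (3*g ≥ 3*x - 10 ∨ g = -6))) ∧ ((¬(a[z + 3] ≤ g + 6)) → ((x ≤ 2 ∨ g > data[z] + 1) ∧ 3*g + x ≥ 4 ∧ x ≠ 2*data[z] + 4 ∧ (3*g ≥ z - 1 ∨ g = -6)))
Answer: WP = (a[z + 3] ≤ g + 6 → (3*g + x ≥ 4 ∧ x ≠ 2*data[3*x - 9] + 4 ∧ (3*g ≥ 3*x - 10 ∨ g = -6))) ∧ ((¬(a[z + 3] ≤ g + 6)) → ((x ≤ 2 ∨ g > data[z] + 1) ∧ 3*g + x ≥ 4 ∧ x ≠ 2*data[z] + 4 ∧ (3*g ≥ z - 1 ∨ g = -6)))


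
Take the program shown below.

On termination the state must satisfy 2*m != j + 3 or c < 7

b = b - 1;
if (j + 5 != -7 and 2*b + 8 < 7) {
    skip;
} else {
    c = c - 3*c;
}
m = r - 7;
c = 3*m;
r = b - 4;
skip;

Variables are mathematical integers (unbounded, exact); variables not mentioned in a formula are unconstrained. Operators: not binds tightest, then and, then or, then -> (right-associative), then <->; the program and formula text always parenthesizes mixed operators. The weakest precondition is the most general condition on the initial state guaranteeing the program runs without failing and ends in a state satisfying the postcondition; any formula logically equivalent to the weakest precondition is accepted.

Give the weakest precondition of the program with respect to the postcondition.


Working backward. After the program, 2*m != j + 3 or c < 7 must hold.
Before skip: 2*m != j + 3 or c < 7
Before r := b - 4: 2*m != j + 3 or c < 7
Before c := 3*m: 2*m != j + 3 or 3*m < 7
Before m := r - 7: 2*r != j + 17 or 3*r < 28
Then branch requires 2*r != j + 17 or 3*r < 28; else branch requires 2*r != j + 17 or 3*r < 28.
Before the if: ((j != -12 and 2*b < -1) -> (2*r != j + 17 or 3*r < 28)) and ((not (j != -12 and 2*b < -1)) -> (2*r != j + 17 or 3*r < 28))
Before b := b - 1: ((j != -12 and 2*b < 1) -> (2*r != j + 17 or 3*r < 28)) and ((not (j != -12 and 2*b < 1)) -> (2*r != j + 17 or 3*r < 28))
Answer: WP = ((j != -12 and 2*b < 1) -> (2*r != j + 17 or 3*r < 28)) and ((not (j != -12 and 2*b < 1)) -> (2*r != j + 17 or 3*r < 28))


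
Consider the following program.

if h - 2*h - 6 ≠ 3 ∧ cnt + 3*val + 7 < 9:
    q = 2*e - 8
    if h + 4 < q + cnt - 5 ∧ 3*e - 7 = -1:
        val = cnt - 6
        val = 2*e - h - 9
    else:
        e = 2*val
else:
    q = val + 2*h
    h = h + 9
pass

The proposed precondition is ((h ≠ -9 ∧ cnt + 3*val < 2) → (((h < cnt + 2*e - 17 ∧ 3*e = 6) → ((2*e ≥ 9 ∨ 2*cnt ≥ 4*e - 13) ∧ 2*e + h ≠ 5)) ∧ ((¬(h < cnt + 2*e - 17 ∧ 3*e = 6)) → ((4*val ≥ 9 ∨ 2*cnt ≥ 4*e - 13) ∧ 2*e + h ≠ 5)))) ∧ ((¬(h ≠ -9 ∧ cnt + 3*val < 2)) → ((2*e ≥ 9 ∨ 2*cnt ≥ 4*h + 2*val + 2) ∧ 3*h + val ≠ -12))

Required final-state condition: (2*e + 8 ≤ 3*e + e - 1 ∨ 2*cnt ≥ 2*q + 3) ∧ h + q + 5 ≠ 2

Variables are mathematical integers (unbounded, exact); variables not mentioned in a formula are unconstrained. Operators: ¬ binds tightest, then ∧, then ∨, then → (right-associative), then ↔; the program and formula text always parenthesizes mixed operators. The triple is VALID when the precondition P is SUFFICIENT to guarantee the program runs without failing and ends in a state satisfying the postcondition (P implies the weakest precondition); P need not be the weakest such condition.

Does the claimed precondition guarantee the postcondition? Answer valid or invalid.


Working backward. After the program, the postcondition (2*e + 8 ≤ 3*e + e - 1 ∨ 2*cnt ≥ 2*q + 3) ∧ h + q + 5 ≠ 2 must hold; in canonical form it is (2*e ≥ 9 ∨ 2*cnt ≥ 2*q + 3) ∧ h + q ≠ -3.
Before skip: (2*e ≥ 9 ∨ 2*cnt ≥ 2*q + 3) ∧ h + q ≠ -3
Then branch requires ((h < cnt + 2*e - 17 ∧ 3*e = 6) → ((2*e ≥ 9 ∨ 2*cnt ≥ 4*e - 13) ∧ 2*e + h ≠ 5)) ∧ ((¬(h < cnt + 2*e - 17 ∧ 3*e = 6)) → ((4*val ≥ 9 ∨ 2*cnt ≥ 4*e - 13) ∧ 2*e + h ≠ 5)); else branch requires (2*e ≥ 9 ∨ 2*cnt ≥ 4*h + 2*val + 3) ∧ 3*h + val ≠ -12.
Before the if: ((h ≠ -9 ∧ cnt + 3*val < 2) → (((h < cnt + 2*e - 17 ∧ 3*e = 6) → ((2*e ≥ 9 ∨ 2*cnt ≥ 4*e - 13) ∧ 2*e + h ≠ 5)) ∧ ((¬(h < cnt + 2*e - 17 ∧ 3*e = 6)) → ((4*val ≥ 9 ∨ 2*cnt ≥ 4*e - 13) ∧ 2*e + h ≠ 5)))) ∧ ((¬(h ≠ -9 ∧ cnt + 3*val < 2)) → ((2*e ≥ 9 ∨ 2*cnt ≥ 4*h + 2*val + 3) ∧ 3*h + val ≠ -12))
The weakest precondition is ((h ≠ -9 ∧ cnt + 3*val < 2) → (((h < cnt + 2*e - 17 ∧ 3*e = 6) → ((2*e ≥ 9 ∨ 2*cnt ≥ 4*e - 13) ∧ 2*e + h ≠ 5)) ∧ ((¬(h < cnt + 2*e - 17 ∧ 3*e = 6)) → ((4*val ≥ 9 ∨ 2*cnt ≥ 4*e - 13) ∧ 2*e + h ≠ 5)))) ∧ ((¬(h ≠ -9 ∧ cnt + 3*val < 2)) → ((2*e ≥ 9 ∨ 2*cnt ≥ 4*h + 2*val + 3) ∧ 3*h + val ≠ -12)).
Check whether ((h ≠ -9 ∧ cnt + 3*val < 2) → (((h < cnt + 2*e - 17 ∧ 3*e = 6) → ((2*e ≥ 9 ∨ 2*cnt ≥ 4*e - 13) ∧ 2*e + h ≠ 5)) ∧ ((¬(h < cnt + 2*e - 17 ∧ 3*e = 6)) → ((4*val ≥ 9 ∨ 2*cnt ≥ 4*e - 13) ∧ 2*e + h ≠ 5)))) ∧ ((¬(h ≠ -9 ∧ cnt + 3*val < 2)) → ((2*e ≥ 9 ∨ 2*cnt ≥ 4*h + 2*val + 2) ∧ 3*h + val ≠ -12)) implies it.
Countermodel: at the initial state cnt = -15, e = 1, h = -9, val = 2, the precondition holds but the weakest precondition fails.
Answer: invalid


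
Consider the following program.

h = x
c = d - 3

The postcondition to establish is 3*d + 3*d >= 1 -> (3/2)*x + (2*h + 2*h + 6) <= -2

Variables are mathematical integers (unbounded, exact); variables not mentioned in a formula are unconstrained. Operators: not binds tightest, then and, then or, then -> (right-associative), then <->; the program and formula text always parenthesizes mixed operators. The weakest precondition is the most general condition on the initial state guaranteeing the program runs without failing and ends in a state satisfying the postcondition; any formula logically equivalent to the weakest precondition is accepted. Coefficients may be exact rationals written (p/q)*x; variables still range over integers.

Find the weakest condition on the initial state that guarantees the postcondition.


Working backward. After the program, the postcondition 3*d + 3*d >= 1 -> (3/2)*x + (2*h + 2*h + 6) <= -2 must hold; in canonical form it is 6*d >= 1 -> 4*h + (3/2)*x <= -8.
Before c := d - 3: 6*d >= 1 -> 4*h + (3/2)*x <= -8
Before h := x: 6*d >= 1 -> (11/2)*x <= -8
Answer: WP = 6*d >= 1 -> (11/2)*x <= -8


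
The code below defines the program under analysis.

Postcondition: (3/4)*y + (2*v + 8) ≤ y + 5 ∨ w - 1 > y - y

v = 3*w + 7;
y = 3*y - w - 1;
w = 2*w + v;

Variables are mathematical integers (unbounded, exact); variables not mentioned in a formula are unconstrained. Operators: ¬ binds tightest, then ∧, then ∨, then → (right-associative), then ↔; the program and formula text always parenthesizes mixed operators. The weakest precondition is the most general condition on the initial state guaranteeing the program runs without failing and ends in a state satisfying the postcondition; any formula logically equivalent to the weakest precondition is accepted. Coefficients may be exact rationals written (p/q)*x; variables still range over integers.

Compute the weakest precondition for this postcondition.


Working backward. After the program, the postcondition (3/4)*y + (2*v + 8) ≤ y + 5 ∨ w - 1 > y - y must hold; in canonical form it is 2*v ≤ (1/4)*y - 3 ∨ w > 1.
Before w := 2*w + v: 2*v ≤ (1/4)*y - 3 ∨ v + 2*w > 1
Before y := 3*y - w - 1: 2*v + (1/4)*w ≤ (3/4)*y - 13/4 ∨ v + 2*w > 1
Before v := 3*w + 7: (25/4)*w ≤ (3/4)*y - 69/4 ∨ 5*w > -6
Answer: WP = (25/4)*w ≤ (3/4)*y - 69/4 ∨ 5*w > -6


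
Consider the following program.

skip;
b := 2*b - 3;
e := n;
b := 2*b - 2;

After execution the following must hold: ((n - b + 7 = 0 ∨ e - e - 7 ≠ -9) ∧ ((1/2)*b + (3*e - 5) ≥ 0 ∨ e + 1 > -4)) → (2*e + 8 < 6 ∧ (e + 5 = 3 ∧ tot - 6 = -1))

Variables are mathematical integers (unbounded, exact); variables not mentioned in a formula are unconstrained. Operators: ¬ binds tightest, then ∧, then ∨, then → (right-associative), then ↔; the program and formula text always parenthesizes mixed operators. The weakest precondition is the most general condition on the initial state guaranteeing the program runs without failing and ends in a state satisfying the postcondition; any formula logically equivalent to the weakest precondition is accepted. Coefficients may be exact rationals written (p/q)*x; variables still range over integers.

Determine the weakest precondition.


Working backward. After the program, the postcondition ((n - b + 7 = 0 ∨ e - e - 7 ≠ -9) ∧ ((1/2)*b + (3*e - 5) ≥ 0 ∨ e + 1 > -4)) → (2*e + 8 < 6 ∧ (e + 5 = 3 ∧ tot - 6 = -1)) must hold; in canonical form it is ((1/2)*b + 3*e ≥ 5 ∨ e > -5) → (2*e < -2 ∧ e = -2 ∧ tot = 5).
Before b := 2*b - 2: (b + 3*e ≥ 6 ∨ e > -5) → (2*e < -2 ∧ e = -2 ∧ tot = 5)
Before e := n: (b + 3*n ≥ 6 ∨ n > -5) → (2*n < -2 ∧ n = -2 ∧ tot = 5)
Before b := 2*b - 3: (2*b + 3*n ≥ 9 ∨ n > -5) → (2*n < -2 ∧ n = -2 ∧ tot = 5)
Before skip: (2*b + 3*n ≥ 9 ∨ n > -5) → (2*n < -2 ∧ n = -2 ∧ tot = 5)
Answer: WP = (2*b + 3*n ≥ 9 ∨ n > -5) → (2*n < -2 ∧ n = -2 ∧ tot = 5)


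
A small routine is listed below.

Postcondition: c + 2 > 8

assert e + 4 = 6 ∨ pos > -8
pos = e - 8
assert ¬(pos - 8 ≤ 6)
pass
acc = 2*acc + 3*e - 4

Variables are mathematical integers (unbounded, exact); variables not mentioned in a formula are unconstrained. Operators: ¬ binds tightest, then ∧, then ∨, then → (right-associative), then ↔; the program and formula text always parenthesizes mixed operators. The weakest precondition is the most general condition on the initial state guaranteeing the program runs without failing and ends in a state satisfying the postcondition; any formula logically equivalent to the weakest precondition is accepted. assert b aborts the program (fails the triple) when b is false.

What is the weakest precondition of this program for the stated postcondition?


Working backward. After the program, the postcondition c + 2 > 8 must hold; in canonical form it is c > 6.
Before acc := 2*acc + 3*e - 4: c > 6
Before skip: c > 6
Before assert ¬(pos - 8 ≤ 6): (¬(pos ≤ 14)) ∧ c > 6
Before pos := e - 8: (¬(e ≤ 22)) ∧ c > 6
Before assert e + 4 = 6 ∨ pos > -8: (e = 2 ∨ pos > -8) ∧ (¬(e ≤ 22)) ∧ c > 6
Answer: WP = (e = 2 ∨ pos > -8) ∧ (¬(e ≤ 22)) ∧ c > 6


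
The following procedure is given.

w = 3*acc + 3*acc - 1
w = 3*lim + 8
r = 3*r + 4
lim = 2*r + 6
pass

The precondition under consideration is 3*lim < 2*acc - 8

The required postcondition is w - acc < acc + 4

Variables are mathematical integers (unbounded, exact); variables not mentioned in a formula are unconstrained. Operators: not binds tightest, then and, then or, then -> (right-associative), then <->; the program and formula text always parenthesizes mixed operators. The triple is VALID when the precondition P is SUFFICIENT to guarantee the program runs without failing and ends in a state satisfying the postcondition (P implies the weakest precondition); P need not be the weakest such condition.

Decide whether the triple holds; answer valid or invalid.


Working backward. After the program, the postcondition w - acc < acc + 4 must hold; in canonical form it is w < 2*acc + 4.
Before skip: w < 2*acc + 4
Before lim := 2*r + 6: w < 2*acc + 4
Before r := 3*r + 4: w < 2*acc + 4
Before w := 3*lim + 8: 3*lim < 2*acc - 4
Before w := 3*acc + 3*acc - 1: 3*lim < 2*acc - 4
The weakest precondition is 3*lim < 2*acc - 4.
Check whether 3*lim < 2*acc - 8 implies it.
Every state satisfying the precondition satisfies the weakest precondition: the implication holds.
Answer: valid


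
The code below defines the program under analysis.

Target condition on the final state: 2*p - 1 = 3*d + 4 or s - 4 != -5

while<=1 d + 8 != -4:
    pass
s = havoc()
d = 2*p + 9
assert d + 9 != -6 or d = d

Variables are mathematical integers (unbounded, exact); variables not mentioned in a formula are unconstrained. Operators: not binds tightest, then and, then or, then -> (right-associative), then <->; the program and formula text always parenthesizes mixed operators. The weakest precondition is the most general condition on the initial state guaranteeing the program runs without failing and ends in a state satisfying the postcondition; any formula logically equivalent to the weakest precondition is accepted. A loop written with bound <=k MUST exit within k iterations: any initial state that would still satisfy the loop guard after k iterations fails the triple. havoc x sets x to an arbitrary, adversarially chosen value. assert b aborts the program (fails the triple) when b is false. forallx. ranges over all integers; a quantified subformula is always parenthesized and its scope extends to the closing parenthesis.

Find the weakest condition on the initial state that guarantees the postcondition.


Working backward. After the program, the postcondition 2*p - 1 = 3*d + 4 or s - 4 != -5 must hold; in canonical form it is 2*p = 3*d + 5 or s != -1.
Before assert d + 9 != -6 or d = d: 2*p = 3*d + 5 or s != -1
Before d := 2*p + 9: 4*p = -32 or s != -1
Before havoc s: forall s_1. (4*p = -32 or s_1 != -1)
Before the loop (bound <=1), unroll the exhaustion recursion (WP_0 = exit-now case; WP_j = one more guarded iteration, up to j = 1):
  WP_0: (not (d != -12)) and (forall s_1. (4*p = -32 or s_1 != -1))
  WP_1: (d != -12 -> ((not (d != -12)) and (forall s_1. (4*p = -32 or s_1 != -1)))) and ((not (d != -12)) -> (forall s_1. (4*p = -32 or s_1 != -1)))
So before the loop: (d != -12 -> ((not (d != -12)) and (forall s_1. (4*p = -32 or s_1 != -1)))) and ((not (d != -12)) -> (forall s_1. (4*p = -32 or s_1 != -1)))
Answer: WP = (d != -12 -> ((not (d != -12)) and (forall s_1. (4*p = -32 or s_1 != -1)))) and ((not (d != -12)) -> (forall s_1. (4*p = -32 or s_1 != -1)))


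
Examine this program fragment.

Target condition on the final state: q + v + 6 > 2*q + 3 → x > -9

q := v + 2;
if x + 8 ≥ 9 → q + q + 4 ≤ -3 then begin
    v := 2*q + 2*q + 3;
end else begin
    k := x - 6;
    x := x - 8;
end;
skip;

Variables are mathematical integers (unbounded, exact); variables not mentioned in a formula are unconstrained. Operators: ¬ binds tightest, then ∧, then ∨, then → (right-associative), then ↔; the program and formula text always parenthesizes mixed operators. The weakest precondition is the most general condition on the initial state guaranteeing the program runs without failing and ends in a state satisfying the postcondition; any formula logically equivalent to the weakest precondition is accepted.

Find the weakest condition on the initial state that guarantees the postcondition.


Working backward. After the program, the postcondition q + v + 6 > 2*q + 3 → x > -9 must hold; in canonical form it is v > q - 3 → x > -9.
Before skip: v > q - 3 → x > -9
Then branch requires 3*q > -6 → x > -9; else branch requires v > q - 3 → x > -1.
Before the if: ((x ≥ 1 → 2*q ≤ -7) → (3*q > -6 → x > -9)) ∧ ((¬(x ≥ 1 → 2*q ≤ -7)) → (v > q - 3 → x > -1))
Before q := v + 2: ((x ≥ 1 → 2*v ≤ -11) → (3*v > -12 → x > -9)) ∧ ((¬(x ≥ 1 → 2*v ≤ -11)) → x > -1)
Answer: WP = ((x ≥ 1 → 2*v ≤ -11) → (3*v > -12 → x > -9)) ∧ ((¬(x ≥ 1 → 2*v ≤ -11)) → x > -1)


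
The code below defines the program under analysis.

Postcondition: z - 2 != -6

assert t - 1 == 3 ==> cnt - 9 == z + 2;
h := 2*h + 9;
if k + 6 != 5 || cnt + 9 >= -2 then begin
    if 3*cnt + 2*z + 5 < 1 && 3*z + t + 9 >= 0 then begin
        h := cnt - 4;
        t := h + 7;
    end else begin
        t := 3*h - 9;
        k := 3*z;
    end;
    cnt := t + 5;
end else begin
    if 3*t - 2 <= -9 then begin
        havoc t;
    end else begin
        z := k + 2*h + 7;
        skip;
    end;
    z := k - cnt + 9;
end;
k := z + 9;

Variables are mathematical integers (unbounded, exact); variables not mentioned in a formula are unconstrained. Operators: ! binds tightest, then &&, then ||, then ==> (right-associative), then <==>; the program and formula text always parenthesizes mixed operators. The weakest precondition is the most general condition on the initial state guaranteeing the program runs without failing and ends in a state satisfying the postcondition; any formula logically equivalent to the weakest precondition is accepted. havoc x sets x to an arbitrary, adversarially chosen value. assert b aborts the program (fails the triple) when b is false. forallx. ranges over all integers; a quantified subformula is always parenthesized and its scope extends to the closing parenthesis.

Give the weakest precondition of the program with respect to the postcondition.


Working backward. After the program, the postcondition z - 2 != -6 must hold; in canonical form it is z != -4.
Before k := z + 9: z != -4
Then branch requires ((3*cnt + 2*z < -4 && t + 3*z >= -9) ==> z != -4) && ((!(3*cnt + 2*z < -4 && t + 3*z >= -9)) ==> z != -4); else branch requires (3*t <= -7 ==> k != cnt - 13) && ((!(3*t <= -7)) ==> k != cnt - 13).
Before the if: ((k != -1 || cnt >= -11) ==> (((3*cnt + 2*z < -4 && t + 3*z >= -9) ==> z != -4) && ((!(3*cnt + 2*z < -4 && t + 3*z >= -9)) ==> z != -4))) && ((!(k != -1 || cnt >= -11)) ==> ((3*t <= -7 ==> k != cnt - 13) && ((!(3*t <= -7)) ==> k != cnt - 13)))
Before h := 2*h + 9: ((k != -1 || cnt >= -11) ==> (((3*cnt + 2*z < -4 && t + 3*z >= -9) ==> z != -4) && ((!(3*cnt + 2*z < -4 && t + 3*z >= -9)) ==> z != -4))) && ((!(k != -1 || cnt >= -11)) ==> ((3*t <= -7 ==> k != cnt - 13) && ((!(3*t <= -7)) ==> k != cnt - 13)))
Before assert t - 1 == 3 ==> cnt - 9 == z + 2: (t == 4 ==> cnt == z + 11) && ((k != -1 || cnt >= -11) ==> (((3*cnt + 2*z < -4 && t + 3*z >= -9) ==> z != -4) && ((!(3*cnt + 2*z < -4 && t + 3*z >= -9)) ==> z != -4))) && ((!(k != -1 || cnt >= -11)) ==> ((3*t <= -7 ==> k != cnt - 13) && ((!(3*t <= -7)) ==> k != cnt - 13)))
Answer: WP = (t == 4 ==> cnt == z + 11) && ((k != -1 || cnt >= -11) ==> (((3*cnt + 2*z < -4 && t + 3*z >= -9) ==> z != -4) && ((!(3*cnt + 2*z < -4 && t + 3*z >= -9)) ==> z != -4))) && ((!(k != -1 || cnt >= -11)) ==> ((3*t <= -7 ==> k != cnt - 13) && ((!(3*t <= -7)) ==> k != cnt - 13)))


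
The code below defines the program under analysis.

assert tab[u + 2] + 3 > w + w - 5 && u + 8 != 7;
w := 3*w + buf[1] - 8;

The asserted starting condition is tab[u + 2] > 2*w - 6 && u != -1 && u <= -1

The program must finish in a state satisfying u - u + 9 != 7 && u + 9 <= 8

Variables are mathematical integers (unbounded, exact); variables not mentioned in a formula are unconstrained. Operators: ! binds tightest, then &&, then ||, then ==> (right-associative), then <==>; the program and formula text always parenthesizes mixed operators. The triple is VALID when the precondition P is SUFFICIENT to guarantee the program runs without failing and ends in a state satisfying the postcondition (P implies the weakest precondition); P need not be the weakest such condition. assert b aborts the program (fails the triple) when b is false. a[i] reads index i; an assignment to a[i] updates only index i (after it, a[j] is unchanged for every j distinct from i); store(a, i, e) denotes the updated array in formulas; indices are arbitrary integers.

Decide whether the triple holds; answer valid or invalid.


Working backward. After the program, the postcondition u - u + 9 != 7 && u + 9 <= 8 must hold; in canonical form it is u <= -1.
Before w := 3*w + buf[1] - 8: u <= -1
Before assert tab[u + 2] + 3 > w + w - 5 && u + 8 != 7: tab[u + 2] > 2*w - 8 && u != -1 && u <= -1
The weakest precondition is tab[u + 2] > 2*w - 8 && u != -1 && u <= -1.
Check whether tab[u + 2] > 2*w - 6 && u != -1 && u <= -1 implies it.
Every state satisfying the precondition satisfies the weakest precondition: the implication holds.
Answer: valid


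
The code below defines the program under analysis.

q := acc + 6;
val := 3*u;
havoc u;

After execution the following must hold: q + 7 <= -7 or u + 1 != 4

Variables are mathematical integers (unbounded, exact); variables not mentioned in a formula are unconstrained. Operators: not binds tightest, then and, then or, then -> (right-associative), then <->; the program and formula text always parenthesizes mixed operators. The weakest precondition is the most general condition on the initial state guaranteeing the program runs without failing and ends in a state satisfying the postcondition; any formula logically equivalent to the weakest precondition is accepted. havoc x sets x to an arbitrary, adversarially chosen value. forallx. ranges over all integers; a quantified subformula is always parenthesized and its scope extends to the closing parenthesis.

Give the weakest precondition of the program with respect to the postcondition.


Working backward. After the program, the postcondition q + 7 <= -7 or u + 1 != 4 must hold; in canonical form it is q <= -14 or u != 3.
Before havoc u: forall u_1. (q <= -14 or u_1 != 3)
Before val := 3*u: forall u_1. (q <= -14 or u_1 != 3)
Before q := acc + 6: forall u_1. (acc <= -20 or u_1 != 3)
Answer: WP = forall u_1. (acc <= -20 or u_1 != 3)


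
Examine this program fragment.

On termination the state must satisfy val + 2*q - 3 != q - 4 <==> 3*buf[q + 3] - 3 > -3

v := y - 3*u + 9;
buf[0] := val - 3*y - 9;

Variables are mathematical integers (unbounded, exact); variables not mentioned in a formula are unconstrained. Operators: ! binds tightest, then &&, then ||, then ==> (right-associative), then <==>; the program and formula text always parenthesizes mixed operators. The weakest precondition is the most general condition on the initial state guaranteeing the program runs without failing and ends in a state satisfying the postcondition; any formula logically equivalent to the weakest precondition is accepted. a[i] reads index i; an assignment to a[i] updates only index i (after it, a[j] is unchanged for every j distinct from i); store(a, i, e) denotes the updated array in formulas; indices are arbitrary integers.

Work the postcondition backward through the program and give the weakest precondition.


Working backward. After the program, the postcondition val + 2*q - 3 != q - 4 <==> 3*buf[q + 3] - 3 > -3 must hold; in canonical form it is q + val != -1 <==> 3*buf[q + 3] > 0.
Before buf[0] := val - 3*y - 9: q + val != -1 <==> 3*store(buf, 0, val - 3*y - 9)[q + 3] > 0
Before v := y - 3*u + 9: q + val != -1 <==> 3*store(buf, 0, val - 3*y - 9)[q + 3] > 0
Answer: WP = q + val != -1 <==> 3*store(buf, 0, val - 3*y - 9)[q + 3] > 0


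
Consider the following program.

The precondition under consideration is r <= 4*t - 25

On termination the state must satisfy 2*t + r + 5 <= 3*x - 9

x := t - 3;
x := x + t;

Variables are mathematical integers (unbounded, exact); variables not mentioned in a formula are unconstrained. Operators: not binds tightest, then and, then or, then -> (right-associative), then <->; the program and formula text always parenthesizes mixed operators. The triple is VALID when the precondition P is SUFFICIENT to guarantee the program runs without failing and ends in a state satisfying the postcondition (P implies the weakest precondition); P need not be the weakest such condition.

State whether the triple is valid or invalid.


Working backward. After the program, the postcondition 2*t + r + 5 <= 3*x - 9 must hold; in canonical form it is r + 2*t <= 3*x - 14.
Before x := x + t: r <= t + 3*x - 14
Before x := t - 3: r <= 4*t - 23
The weakest precondition is r <= 4*t - 23.
Check whether r <= 4*t - 25 implies it.
Every state satisfying the precondition satisfies the weakest precondition: the implication holds.
Answer: valid


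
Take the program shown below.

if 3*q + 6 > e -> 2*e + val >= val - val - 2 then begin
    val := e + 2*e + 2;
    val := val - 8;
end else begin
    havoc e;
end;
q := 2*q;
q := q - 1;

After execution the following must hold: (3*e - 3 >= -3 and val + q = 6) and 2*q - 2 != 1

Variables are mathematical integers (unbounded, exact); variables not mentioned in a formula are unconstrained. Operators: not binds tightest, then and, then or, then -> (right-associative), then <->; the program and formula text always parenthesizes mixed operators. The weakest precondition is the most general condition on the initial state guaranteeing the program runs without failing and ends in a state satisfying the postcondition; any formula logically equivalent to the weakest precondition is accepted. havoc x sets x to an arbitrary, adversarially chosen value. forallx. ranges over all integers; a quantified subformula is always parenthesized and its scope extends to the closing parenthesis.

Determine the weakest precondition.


Working backward. After the program, the postcondition (3*e - 3 >= -3 and val + q = 6) and 2*q - 2 != 1 must hold; in canonical form it is 3*e >= 0 and q + val = 6 and 2*q != 3.
Before q := q - 1: 3*e >= 0 and q + val = 7 and 2*q != 5
Before q := 2*q: 3*e >= 0 and 2*q + val = 7 and 4*q != 5
Then branch requires 3*e >= 0 and 3*e + 2*q = 13 and 4*q != 5; else branch requires forall e_1. (3*e_1 >= 0 and 2*q + val = 7 and 4*q != 5).
Before the if: ((3*q > e - 6 -> 2*e + val >= -2) -> (3*e >= 0 and 3*e + 2*q = 13 and 4*q != 5)) and ((not (3*q > e - 6 -> 2*e + val >= -2)) -> (forall e_1. (3*e_1 >= 0 and 2*q + val = 7 and 4*q != 5)))
Answer: WP = ((3*q > e - 6 -> 2*e + val >= -2) -> (3*e >= 0 and 3*e + 2*q = 13 and 4*q != 5)) and ((not (3*q > e - 6 -> 2*e + val >= -2)) -> (forall e_1. (3*e_1 >= 0 and 2*q + val = 7 and 4*q != 5)))


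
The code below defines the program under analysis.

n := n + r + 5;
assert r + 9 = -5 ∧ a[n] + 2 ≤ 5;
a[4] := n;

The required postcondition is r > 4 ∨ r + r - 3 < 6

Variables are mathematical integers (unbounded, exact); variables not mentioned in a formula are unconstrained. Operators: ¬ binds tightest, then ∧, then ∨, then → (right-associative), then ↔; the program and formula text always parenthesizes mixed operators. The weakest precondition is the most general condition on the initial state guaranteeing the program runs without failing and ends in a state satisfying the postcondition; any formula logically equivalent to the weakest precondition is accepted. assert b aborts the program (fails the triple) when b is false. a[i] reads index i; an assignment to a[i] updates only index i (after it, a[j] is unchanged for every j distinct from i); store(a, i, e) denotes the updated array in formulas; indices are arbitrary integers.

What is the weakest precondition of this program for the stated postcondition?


Working backward. After the program, the postcondition r > 4 ∨ r + r - 3 < 6 must hold; in canonical form it is r > 4 ∨ 2*r < 9.
Before a[4] := n: r > 4 ∨ 2*r < 9
Before assert r + 9 = -5 ∧ a[n] + 2 ≤ 5: r = -14 ∧ a[n] ≤ 3 ∧ (r > 4 ∨ 2*r < 9)
Before n := n + r + 5: r = -14 ∧ a[n + r + 5] ≤ 3 ∧ (r > 4 ∨ 2*r < 9)
Answer: WP = r = -14 ∧ a[n + r + 5] ≤ 3 ∧ (r > 4 ∨ 2*r < 9)


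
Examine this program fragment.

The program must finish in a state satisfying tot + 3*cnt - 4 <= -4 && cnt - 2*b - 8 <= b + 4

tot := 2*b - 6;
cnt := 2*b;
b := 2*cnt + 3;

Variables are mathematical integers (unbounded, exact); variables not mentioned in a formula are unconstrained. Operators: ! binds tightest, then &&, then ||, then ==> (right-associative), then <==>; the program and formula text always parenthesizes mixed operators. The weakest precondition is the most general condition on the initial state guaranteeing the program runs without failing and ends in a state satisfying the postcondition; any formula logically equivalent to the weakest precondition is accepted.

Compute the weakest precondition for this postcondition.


Working backward. After the program, the postcondition tot + 3*cnt - 4 <= -4 && cnt - 2*b - 8 <= b + 4 must hold; in canonical form it is 3*cnt + tot <= 0 && cnt <= 3*b + 12.
Before b := 2*cnt + 3: 3*cnt + tot <= 0 && 5*cnt >= -21
Before cnt := 2*b: 6*b + tot <= 0 && 10*b >= -21
Before tot := 2*b - 6: 8*b <= 6 && 10*b >= -21
Answer: WP = 8*b <= 6 && 10*b >= -21


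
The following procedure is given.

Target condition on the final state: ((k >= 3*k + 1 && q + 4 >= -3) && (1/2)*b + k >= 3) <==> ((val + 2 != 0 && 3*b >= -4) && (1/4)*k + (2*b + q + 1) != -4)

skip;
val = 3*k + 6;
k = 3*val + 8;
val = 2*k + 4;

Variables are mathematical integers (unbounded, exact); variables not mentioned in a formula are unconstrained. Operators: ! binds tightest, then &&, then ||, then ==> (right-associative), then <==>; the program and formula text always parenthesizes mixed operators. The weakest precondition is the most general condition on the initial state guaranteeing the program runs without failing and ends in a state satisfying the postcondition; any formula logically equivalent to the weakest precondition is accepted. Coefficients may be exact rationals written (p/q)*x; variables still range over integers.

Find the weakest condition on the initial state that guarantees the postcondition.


Working backward. After the program, the postcondition ((k >= 3*k + 1 && q + 4 >= -3) && (1/2)*b + k >= 3) <==> ((val + 2 != 0 && 3*b >= -4) && (1/4)*k + (2*b + q + 1) != -4) must hold; in canonical form it is (2*k <= -1 && q >= -7 && (1/2)*b + k >= 3) <==> (val != -2 && 3*b >= -4 && 2*b + (1/4)*k + q != -5).
Before val := 2*k + 4: (2*k <= -1 && q >= -7 && (1/2)*b + k >= 3) <==> (2*k != -6 && 3*b >= -4 && 2*b + (1/4)*k + q != -5)
Before k := 3*val + 8: (6*val <= -17 && q >= -7 && (1/2)*b + 3*val >= -5) <==> (6*val != -22 && 3*b >= -4 && 2*b + q + (3/4)*val != -7)
Before val := 3*k + 6: (18*k <= -53 && q >= -7 && (1/2)*b + 9*k >= -23) <==> (18*k != -58 && 3*b >= -4 && 2*b + (9/4)*k + q != -23/2)
Before skip: (18*k <= -53 && q >= -7 && (1/2)*b + 9*k >= -23) <==> (18*k != -58 && 3*b >= -4 && 2*b + (9/4)*k + q != -23/2)
Answer: WP = (18*k <= -53 && q >= -7 && (1/2)*b + 9*k >= -23) <==> (18*k != -58 && 3*b >= -4 && 2*b + (9/4)*k + q != -23/2)


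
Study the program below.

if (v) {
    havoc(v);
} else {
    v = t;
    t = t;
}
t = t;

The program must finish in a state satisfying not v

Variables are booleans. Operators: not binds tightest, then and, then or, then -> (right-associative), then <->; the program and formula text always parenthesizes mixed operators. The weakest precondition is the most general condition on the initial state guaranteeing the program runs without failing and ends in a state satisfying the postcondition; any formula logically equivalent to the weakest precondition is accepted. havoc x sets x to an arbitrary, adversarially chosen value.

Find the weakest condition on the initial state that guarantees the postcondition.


Working backward. After the program, not v must hold.
Before t := t: not v
Then branch requires false; else branch requires not t.
Before the if: (not v) and ((not v) -> (not t))
Answer: WP = (not v) and ((not v) -> (not t))


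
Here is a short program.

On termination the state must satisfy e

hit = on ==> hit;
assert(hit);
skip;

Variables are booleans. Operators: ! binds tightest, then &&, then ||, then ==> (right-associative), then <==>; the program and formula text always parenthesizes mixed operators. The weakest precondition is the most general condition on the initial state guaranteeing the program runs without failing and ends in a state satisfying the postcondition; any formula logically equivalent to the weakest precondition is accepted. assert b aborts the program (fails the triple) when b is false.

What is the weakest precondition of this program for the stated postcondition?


Working backward. After the program, e must hold.
Before skip: e
Before assert hit: hit && e
Before hit := on ==> hit: (on ==> hit) && e
Answer: WP = (on ==> hit) && e
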